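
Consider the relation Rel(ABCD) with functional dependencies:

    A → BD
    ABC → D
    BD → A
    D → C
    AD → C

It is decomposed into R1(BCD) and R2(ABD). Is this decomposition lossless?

Common attributes: R1 ∩ R2 = {BD}.
Closure of {BD}: BD → A applies, adding A; D → C applies, adding C. So (BD)⁺ = {ABCD}.
This closure contains every attribute of R1, so R1 ∩ R2 → R1. The join is lossless.

Yes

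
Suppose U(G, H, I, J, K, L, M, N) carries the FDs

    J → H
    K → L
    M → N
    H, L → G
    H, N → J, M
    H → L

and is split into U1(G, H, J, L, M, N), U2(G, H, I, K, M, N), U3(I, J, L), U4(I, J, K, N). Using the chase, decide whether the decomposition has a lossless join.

Chase test. Columns are G, H, I, J, K, L, M, N; row i has aⱼ where attribute j ∈ Ui, else bᵢⱼ.
Initial tableau (one row per fragment):
  row 1: a1 a2 b13 a4 b15 a6 a7 a8
  row 2: a1 a2 a3 b24 a5 b26 a7 a8
  row 3: b31 b32 a3 a4 b35 a6 b37 b38
  row 4: b41 b42 a3 a4 a5 b46 b47 a8
Rows 1 and 3 agree on J; apply J→H and equate their H entries.
Rows 1 and 4 agree on J; apply J→H and equate their H entries.
Rows 2 and 4 agree on K; apply K→L and equate their L entries.
Rows 1 and 3 agree on H, L; apply H, L→G and equate their G entries.
Rows 2 and 4 agree on H, L; apply H, L→G and equate their G entries.
Rows 1 and 2 agree on H, N; apply H, N→J, M and equate their J, M entries.
Rows 1 and 4 agree on H, N; apply H, N→J, M and equate their J, M entries.
Rows 1 and 2 agree on H; apply H→L and equate their L entries.
Row 2 is now all distinguished symbols — the join is lossless.

Yes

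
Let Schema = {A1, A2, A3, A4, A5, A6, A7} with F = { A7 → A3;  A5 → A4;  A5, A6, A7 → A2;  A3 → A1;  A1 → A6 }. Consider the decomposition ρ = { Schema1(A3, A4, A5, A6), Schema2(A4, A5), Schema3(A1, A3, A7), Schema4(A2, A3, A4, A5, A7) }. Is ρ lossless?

Chase test. Columns are A1, A2, A3, A4, A5, A6, A7; row i has aⱼ where attribute j ∈ Schemai, else bᵢⱼ.
Initial tableau (one row per fragment):
  row 1: b11 b12 a3 a4 a5 a6 b17
  row 2: b21 b22 b23 a4 a5 b26 b27
  row 3: a1 b32 a3 b34 b35 b36 a7
  row 4: b41 a2 a3 a4 a5 b46 a7
Rows 1 and 3 agree on A3; apply A3→A1 and equate their A1 entries.
Rows 1 and 4 agree on A3; apply A3→A1 and equate their A1 entries.
Rows 1 and 3 agree on A1; apply A1→A6 and equate their A6 entries.
Rows 1 and 4 agree on A1; apply A1→A6 and equate their A6 entries.
Row 4 is now all distinguished symbols — the join is lossless.

Yes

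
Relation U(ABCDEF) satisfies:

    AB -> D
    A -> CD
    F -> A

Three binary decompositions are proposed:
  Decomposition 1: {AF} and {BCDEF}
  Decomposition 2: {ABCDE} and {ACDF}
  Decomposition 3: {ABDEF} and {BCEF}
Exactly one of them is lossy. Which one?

Decomposition 2

Decomposition 1: common = {F}, closure = {ACDF} → lossless.
Decomposition 2: common = {ACD}, closure = {ACD} → lossy.
Decomposition 3: common = {BEF}, closure = {ABCDEF} → lossless.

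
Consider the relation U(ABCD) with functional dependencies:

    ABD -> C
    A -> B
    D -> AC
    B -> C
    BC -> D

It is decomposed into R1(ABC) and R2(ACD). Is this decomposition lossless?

Yes

Common attributes: R1 ∩ R2 = {AC}.
Closure of {AC}: A → B applies, adding B; BC → D applies, adding D. So (AC)⁺ = {ABCD}.
This closure contains every attribute of R1, so R1 ∩ R2 → R1. The join is lossless.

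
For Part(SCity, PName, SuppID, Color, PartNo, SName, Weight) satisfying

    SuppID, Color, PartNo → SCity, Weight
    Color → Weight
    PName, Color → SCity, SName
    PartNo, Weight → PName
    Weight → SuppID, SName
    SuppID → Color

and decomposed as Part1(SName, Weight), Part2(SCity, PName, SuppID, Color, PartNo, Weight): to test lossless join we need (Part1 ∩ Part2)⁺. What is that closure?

SuppID, Color, SName, Weight

Part1 ∩ Part2 = {Weight}.
Weight → SuppID, SName applies, adding SuppID, SName
SuppID → Color applies, adding Color
Closure: {SuppID, Color, SName, Weight}.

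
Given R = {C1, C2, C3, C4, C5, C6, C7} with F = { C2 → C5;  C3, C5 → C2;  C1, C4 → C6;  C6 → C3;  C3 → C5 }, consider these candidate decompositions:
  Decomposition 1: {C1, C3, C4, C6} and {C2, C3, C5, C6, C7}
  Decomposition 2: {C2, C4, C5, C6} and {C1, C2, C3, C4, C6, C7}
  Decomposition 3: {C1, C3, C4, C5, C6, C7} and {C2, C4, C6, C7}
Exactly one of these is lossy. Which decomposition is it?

Decomposition 1: common = {C3, C6}, closure = {C2, C3, C5, C6} → lossy.
Decomposition 2: common = {C2, C4, C6}, closure = {C2, C3, C4, C5, C6} → lossless.
Decomposition 3: common = {C4, C6, C7}, closure = {C2, C3, C4, C5, C6, C7} → lossless.

Decomposition 1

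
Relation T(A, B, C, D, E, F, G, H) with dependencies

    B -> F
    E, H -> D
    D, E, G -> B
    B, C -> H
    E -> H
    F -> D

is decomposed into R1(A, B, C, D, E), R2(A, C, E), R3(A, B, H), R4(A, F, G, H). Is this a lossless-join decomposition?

Chase test. Columns are A, B, C, D, E, F, G, H; row i has aⱼ where attribute j ∈ Ri, else bᵢⱼ.
Initial tableau (one row per fragment):
  row 1: a1 a2 a3 a4 a5 b16 b17 b18
  row 2: a1 b22 a3 b24 a5 b26 b27 b28
  row 3: a1 a2 b33 b34 b35 b36 b37 a8
  row 4: a1 b42 b43 b44 b45 a6 a7 a8
Rows 1 and 3 agree on B; apply B→F and equate their F entries.
Rows 1 and 2 agree on E; apply E→H and equate their H entries.
Rows 1 and 3 agree on F; apply F→D and equate their D entries.
Rows 1 and 2 agree on E, H; apply E, H→D and equate their D entries.
No row becomes fully distinguished — the join is lossy.

No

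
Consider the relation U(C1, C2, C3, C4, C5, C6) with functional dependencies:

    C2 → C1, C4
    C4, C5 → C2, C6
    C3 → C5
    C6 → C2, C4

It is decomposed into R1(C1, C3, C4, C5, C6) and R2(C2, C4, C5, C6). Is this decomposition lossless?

Common attributes: R1 ∩ R2 = {C4, C5, C6}.
Closure of {C4, C5, C6}: C4, C5 → C2, C6 applies, adding C2; C2 → C1, C4 applies, adding C1. So (C4, C5, C6)⁺ = {C1, C2, C4, C5, C6}.
This closure contains every attribute of R2, so R1 ∩ R2 → R2. The join is lossless.

Yes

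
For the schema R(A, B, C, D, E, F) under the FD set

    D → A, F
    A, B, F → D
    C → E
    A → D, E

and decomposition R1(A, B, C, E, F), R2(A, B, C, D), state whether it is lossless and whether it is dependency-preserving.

Lossless test: (A, B, C)⁺ = {A, B, C, D, E, F}, which contains all of one fragment — lossless.
Dependency preservation: D → A, F; A, B, F → D; A → D, E are not contained in any single fragment, but the restricted closure of each left-hand side across the fragments still reaches the right-hand side; the remaining FDs each lie inside some fragment. All dependencies are preserved.

lossless and dependency-preserving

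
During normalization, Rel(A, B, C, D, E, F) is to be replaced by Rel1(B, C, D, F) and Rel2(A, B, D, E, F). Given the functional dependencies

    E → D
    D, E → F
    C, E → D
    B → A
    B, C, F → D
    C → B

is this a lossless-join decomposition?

No

Common attributes: Rel1 ∩ Rel2 = {B, D, F}.
Closure of {B, D, F}: B → A applies, adding A. So (B, D, F)⁺ = {A, B, D, F}.
The closure contains neither all of Rel1 = {B, C, D, F} nor all of Rel2 = {A, B, D, E, F}, so the common attributes are not a superkey of either fragment. The join is lossy.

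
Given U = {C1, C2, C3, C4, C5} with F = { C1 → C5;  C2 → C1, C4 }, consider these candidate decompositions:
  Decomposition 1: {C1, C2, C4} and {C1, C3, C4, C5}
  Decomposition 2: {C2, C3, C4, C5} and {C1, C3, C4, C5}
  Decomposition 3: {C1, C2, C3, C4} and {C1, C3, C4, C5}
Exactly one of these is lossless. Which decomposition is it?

Decomposition 3

Decomposition 1: common = {C1, C4}, closure = {C1, C4, C5} → lossy.
Decomposition 2: common = {C3, C4, C5}, closure = {C3, C4, C5} → lossy.
Decomposition 3: common = {C1, C3, C4}, closure = {C1, C3, C4, C5} → lossless.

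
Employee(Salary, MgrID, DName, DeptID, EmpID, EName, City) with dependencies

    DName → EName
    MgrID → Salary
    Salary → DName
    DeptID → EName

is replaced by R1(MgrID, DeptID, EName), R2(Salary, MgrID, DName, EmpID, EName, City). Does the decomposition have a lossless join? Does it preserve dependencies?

Lossless test: (MgrID, EName)⁺ = {Salary, MgrID, DName, EName}, which is a superkey of neither fragment — lossy.
Dependency preservation: every FD's attributes lie within a single fragment, so each can be enforced locally — preserved.

lossy but dependency-preserving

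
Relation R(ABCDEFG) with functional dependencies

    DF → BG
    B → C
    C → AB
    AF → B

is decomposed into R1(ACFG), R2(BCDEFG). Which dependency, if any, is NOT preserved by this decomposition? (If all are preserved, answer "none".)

DF → BG lies within R2.
B → C lies within R2.
C → AB: restricted closure across fragments reaches AB.
AF → B: restricted closure across fragments reaches B.
Every dependency is enforceable on the fragments, so the decomposition is dependency-preserving.

none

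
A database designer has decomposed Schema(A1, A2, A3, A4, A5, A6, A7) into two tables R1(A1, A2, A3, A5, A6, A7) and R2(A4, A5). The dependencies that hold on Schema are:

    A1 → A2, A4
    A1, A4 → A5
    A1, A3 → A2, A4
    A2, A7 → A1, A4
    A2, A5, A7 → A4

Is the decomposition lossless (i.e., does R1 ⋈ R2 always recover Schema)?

Common attributes: R1 ∩ R2 = {A5}.
No dependency enlarges {A5}, so (A5)⁺ = {A5}.
The closure contains neither all of R1 = {A1, A2, A3, A5, A6, A7} nor all of R2 = {A4, A5}, so the common attributes are not a superkey of either fragment. The join is lossy.

No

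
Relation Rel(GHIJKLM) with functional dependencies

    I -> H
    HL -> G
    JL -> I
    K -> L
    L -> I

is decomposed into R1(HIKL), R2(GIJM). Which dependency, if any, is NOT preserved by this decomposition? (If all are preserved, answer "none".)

HL -> G

Check HL → G: no single fragment contains all of {GHL}, and the restricted closure of {HL} across the fragments never reaches {G}.
I → H is preserved.
JL → I is preserved.
K → L is preserved.
L → I is preserved.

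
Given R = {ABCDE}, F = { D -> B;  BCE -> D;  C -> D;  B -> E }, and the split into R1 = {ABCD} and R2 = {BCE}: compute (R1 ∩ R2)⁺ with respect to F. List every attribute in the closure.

R1 ∩ R2 = {BC}.
C → D applies, adding D
B → E applies, adding E
Closure: {BCDE}.

BCDE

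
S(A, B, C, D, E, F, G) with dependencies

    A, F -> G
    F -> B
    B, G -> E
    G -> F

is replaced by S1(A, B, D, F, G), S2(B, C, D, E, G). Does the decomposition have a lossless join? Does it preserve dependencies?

Lossless test: (B, D, G)⁺ = {B, D, E, F, G}, which is a superkey of neither fragment — lossy.
Dependency preservation: every FD's attributes lie within a single fragment, so each can be enforced locally — preserved.

lossy but dependency-preserving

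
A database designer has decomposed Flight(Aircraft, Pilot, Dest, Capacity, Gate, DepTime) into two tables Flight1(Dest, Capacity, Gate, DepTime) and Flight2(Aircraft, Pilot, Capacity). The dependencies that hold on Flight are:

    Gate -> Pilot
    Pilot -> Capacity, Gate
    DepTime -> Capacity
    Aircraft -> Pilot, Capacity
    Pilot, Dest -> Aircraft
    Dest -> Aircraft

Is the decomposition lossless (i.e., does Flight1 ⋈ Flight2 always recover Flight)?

Common attributes: Flight1 ∩ Flight2 = {Capacity}.
No dependency enlarges {Capacity}, so (Capacity)⁺ = {Capacity}.
The closure contains neither all of Flight1 = {Dest, Capacity, Gate, DepTime} nor all of Flight2 = {Aircraft, Pilot, Capacity}, so the common attributes are not a superkey of either fragment. The join is lossy.

No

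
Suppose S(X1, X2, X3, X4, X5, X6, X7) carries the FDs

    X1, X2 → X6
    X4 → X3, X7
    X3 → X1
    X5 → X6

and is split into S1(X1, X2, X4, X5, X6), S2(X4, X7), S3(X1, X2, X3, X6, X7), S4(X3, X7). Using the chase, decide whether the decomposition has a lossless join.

No

Chase test. Columns are X1, X2, X3, X4, X5, X6, X7; row i has aⱼ where attribute j ∈ Si, else bᵢⱼ.
Initial tableau (one row per fragment):
  row 1: a1 a2 b13 a4 a5 a6 b17
  row 2: b21 b22 b23 a4 b25 b26 a7
  row 3: a1 a2 a3 b34 b35 a6 a7
  row 4: b41 b42 a3 b44 b45 b46 a7
Rows 1 and 2 agree on X4; apply X4→X3, X7 and equate their X3, X7 entries.
Rows 1 and 2 agree on X3; apply X3→X1 and equate their X1 entries.
Rows 3 and 4 agree on X3; apply X3→X1 and equate their X1 entries.
No row becomes fully distinguished — the join is lossy.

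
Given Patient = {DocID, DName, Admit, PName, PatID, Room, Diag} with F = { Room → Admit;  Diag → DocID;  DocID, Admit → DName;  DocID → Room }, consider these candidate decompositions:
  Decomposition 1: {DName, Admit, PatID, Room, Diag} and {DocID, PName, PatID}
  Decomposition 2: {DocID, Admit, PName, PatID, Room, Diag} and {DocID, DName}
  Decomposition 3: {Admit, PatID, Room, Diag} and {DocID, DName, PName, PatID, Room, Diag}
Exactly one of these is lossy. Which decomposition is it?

Decomposition 1

Decomposition 1: common = {PatID}, closure = {PatID} → lossy.
Decomposition 2: common = {DocID}, closure = {DocID, DName, Admit, Room} → lossless.
Decomposition 3: common = {PatID, Room, Diag}, closure = {DocID, DName, Admit, PatID, Room, Diag} → lossless.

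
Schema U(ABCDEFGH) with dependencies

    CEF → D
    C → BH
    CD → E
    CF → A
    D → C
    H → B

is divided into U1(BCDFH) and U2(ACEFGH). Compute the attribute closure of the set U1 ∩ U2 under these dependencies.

ABCFH

U1 ∩ U2 = {CFH}.
C → BH applies, adding B
CF → A applies, adding A
Closure: {ABCFH}.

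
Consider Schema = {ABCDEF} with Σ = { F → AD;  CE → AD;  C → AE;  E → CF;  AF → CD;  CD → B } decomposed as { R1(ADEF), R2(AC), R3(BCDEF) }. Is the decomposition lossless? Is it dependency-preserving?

Lossless test (chase): Rows 1 and 3 agree on F; apply F→AD and equate their AD entries. Rows 2 and 3 agree on C; apply C→AE and equate their AE entries. Rows 1 and 2 agree on E; apply E→CF and equate their CF entries. Rows 1 and 2 agree on AF; apply AF→CD and equate their CD entries. Rows 1 and 2 agree on CD; apply CD→B and equate their B entries. Rows 1 and 3 agree on CD; apply CD→B and equate their B entries. Row 1 is now all distinguished symbols — the join is lossless.
Dependency preservation: CE → AD; C → AE; AF → CD are not contained in any single fragment, but the restricted closure of each left-hand side across the fragments still reaches the right-hand side; the remaining FDs each lie inside some fragment. All dependencies are preserved.

lossless and dependency-preserving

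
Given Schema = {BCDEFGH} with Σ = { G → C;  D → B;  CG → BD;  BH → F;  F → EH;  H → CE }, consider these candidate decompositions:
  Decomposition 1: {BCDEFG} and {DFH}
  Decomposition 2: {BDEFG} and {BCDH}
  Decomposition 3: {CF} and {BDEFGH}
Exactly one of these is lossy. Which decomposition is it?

Decomposition 1: common = {DF}, closure = {BCDEFH} → lossless.
Decomposition 2: common = {BD}, closure = {BD} → lossy.
Decomposition 3: common = {F}, closure = {CEFH} → lossless.

Decomposition 2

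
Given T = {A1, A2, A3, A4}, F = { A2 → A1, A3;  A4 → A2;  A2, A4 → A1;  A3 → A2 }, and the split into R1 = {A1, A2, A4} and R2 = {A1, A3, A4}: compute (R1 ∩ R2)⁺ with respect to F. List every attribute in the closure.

R1 ∩ R2 = {A1, A4}.
A4 → A2 applies, adding A2
A2 → A1, A3 applies, adding A3
Closure: {A1, A2, A3, A4}.

A1, A2, A3, A4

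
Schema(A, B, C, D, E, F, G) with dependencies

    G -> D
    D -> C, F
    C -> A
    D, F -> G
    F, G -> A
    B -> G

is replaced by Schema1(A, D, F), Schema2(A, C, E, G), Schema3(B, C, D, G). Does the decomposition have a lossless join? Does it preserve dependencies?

lossy but dependency-preserving

Lossless test (chase): Rows 2 and 3 agree on G; apply G→D and equate their D entries. Rows 1 and 2 agree on D; apply D→C, F and equate their C, F entries. Rows 1 and 3 agree on D; apply D→C, F and equate their C, F entries. Rows 1 and 3 agree on C; apply C→A and equate their A entries. Rows 1 and 2 agree on D, F; apply D, F→G and equate their G entries. No row becomes fully distinguished — the join is lossy.
Dependency preservation: D → C, F; D, F → G; F, G → A are not contained in any single fragment, but the restricted closure of each left-hand side across the fragments still reaches the right-hand side; the remaining FDs each lie inside some fragment. All dependencies are preserved.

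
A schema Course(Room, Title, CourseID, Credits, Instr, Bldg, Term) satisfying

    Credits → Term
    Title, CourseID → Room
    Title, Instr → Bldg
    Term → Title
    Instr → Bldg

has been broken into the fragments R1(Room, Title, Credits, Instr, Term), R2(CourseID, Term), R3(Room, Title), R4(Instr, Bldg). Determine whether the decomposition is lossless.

Chase test. Columns are Room, Title, CourseID, Credits, Instr, Bldg, Term; row i has aⱼ where attribute j ∈ Ri, else bᵢⱼ.
Initial tableau (one row per fragment):
  row 1: a1 a2 b13 a4 a5 b16 a7
  row 2: b21 b22 a3 b24 b25 b26 a7
  row 3: a1 a2 b33 b34 b35 b36 b37
  row 4: b41 b42 b43 b44 a5 a6 b47
Rows 1 and 2 agree on Term; apply Term→Title and equate their Title entries.
Rows 1 and 4 agree on Instr; apply Instr→Bldg and equate their Bldg entries.
No row becomes fully distinguished — the join is lossy.

No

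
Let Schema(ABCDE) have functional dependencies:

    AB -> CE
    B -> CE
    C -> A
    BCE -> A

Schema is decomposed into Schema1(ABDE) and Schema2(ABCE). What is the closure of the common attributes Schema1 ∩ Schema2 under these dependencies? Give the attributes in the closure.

ABCE

Schema1 ∩ Schema2 = {ABE}.
AB → CE applies, adding C
Closure: {ABCE}.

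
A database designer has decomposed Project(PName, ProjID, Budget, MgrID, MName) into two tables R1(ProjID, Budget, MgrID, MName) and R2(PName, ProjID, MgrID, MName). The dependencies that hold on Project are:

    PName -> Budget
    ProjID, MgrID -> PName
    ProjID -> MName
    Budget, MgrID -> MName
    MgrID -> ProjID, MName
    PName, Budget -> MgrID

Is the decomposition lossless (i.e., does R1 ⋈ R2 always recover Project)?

Yes

Common attributes: R1 ∩ R2 = {ProjID, MgrID, MName}.
Closure of {ProjID, MgrID, MName}: ProjID, MgrID → PName applies, adding PName; PName → Budget applies, adding Budget. So (ProjID, MgrID, MName)⁺ = {PName, ProjID, Budget, MgrID, MName}.
This closure contains every attribute of R1, so R1 ∩ R2 → R1. The join is lossless.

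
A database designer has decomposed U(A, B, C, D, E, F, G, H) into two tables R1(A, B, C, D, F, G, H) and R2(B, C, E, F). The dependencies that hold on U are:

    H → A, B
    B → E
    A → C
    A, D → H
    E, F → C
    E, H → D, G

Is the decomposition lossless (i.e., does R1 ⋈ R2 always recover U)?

Common attributes: R1 ∩ R2 = {B, C, F}.
Closure of {B, C, F}: B → E applies, adding E. So (B, C, F)⁺ = {B, C, E, F}.
This closure contains every attribute of R2, so R1 ∩ R2 → R2. The join is lossless.

Yes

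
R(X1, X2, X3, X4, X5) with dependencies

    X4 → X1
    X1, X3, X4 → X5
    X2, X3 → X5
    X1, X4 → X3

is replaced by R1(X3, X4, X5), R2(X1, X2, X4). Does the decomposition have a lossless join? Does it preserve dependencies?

lossless but not dependency-preserving

Lossless test: (X4)⁺ = {X1, X3, X4, X5}, which contains all of one fragment — lossless.
Dependency preservation: the restricted closure of {X2, X3} across the fragments never reaches {X5}, so X2, X3 → X5 cannot be enforced without a join — not preserved.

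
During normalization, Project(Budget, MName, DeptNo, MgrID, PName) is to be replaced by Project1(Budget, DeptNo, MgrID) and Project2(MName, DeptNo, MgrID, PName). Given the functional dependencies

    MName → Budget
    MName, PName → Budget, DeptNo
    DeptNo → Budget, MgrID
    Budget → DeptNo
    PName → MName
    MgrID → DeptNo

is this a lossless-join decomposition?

Yes

Common attributes: Project1 ∩ Project2 = {DeptNo, MgrID}.
Closure of {DeptNo, MgrID}: DeptNo → Budget, MgrID applies, adding Budget. So (DeptNo, MgrID)⁺ = {Budget, DeptNo, MgrID}.
This closure contains every attribute of Project1, so Project1 ∩ Project2 → Project1. The join is lossless.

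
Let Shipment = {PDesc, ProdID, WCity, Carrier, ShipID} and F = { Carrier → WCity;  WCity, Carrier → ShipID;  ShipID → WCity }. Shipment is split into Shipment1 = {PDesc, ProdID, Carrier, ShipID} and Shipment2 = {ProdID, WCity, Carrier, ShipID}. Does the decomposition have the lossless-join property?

Common attributes: Shipment1 ∩ Shipment2 = {ProdID, Carrier, ShipID}.
Closure of {ProdID, Carrier, ShipID}: Carrier → WCity applies, adding WCity. So (ProdID, Carrier, ShipID)⁺ = {ProdID, WCity, Carrier, ShipID}.
This closure contains every attribute of Shipment2, so Shipment1 ∩ Shipment2 → Shipment2. The join is lossless.

Yes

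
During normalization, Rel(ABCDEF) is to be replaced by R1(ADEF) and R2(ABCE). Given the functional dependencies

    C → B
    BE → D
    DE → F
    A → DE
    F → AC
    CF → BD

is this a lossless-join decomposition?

Yes

Common attributes: R1 ∩ R2 = {AE}.
Closure of {AE}: A → DE applies, adding D; DE → F applies, adding F; F → AC applies, adding C; CF → BD applies, adding B. So (AE)⁺ = {ABCDEF}.
This closure contains every attribute of R1, so R1 ∩ R2 → R1. The join is lossless.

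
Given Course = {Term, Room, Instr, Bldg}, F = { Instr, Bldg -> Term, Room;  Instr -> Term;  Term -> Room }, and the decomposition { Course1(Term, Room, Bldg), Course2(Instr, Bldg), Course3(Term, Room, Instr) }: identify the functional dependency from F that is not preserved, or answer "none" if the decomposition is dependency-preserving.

Instr, Bldg → Term, Room: restricted closure across fragments reaches Term, Room.
Instr → Term lies within Course3.
Term → Room lies within Course1.
Every dependency is enforceable on the fragments, so the decomposition is dependency-preserving.

none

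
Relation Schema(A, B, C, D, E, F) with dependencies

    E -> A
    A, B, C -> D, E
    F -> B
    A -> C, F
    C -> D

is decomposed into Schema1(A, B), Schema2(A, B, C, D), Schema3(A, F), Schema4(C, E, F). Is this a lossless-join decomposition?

No

Chase test. Columns are A, B, C, D, E, F; row i has aⱼ where attribute j ∈ Schemai, else bᵢⱼ.
Initial tableau (one row per fragment):
  row 1: a1 a2 b13 b14 b15 b16
  row 2: a1 a2 a3 a4 b25 b26
  row 3: a1 b32 b33 b34 b35 a6
  row 4: b41 b42 a3 b44 a5 a6
Rows 3 and 4 agree on F; apply F→B and equate their B entries.
Rows 1 and 2 agree on A; apply A→C, F and equate their C, F entries.
Rows 1 and 3 agree on A; apply A→C, F and equate their C, F entries.
Rows 1 and 2 agree on C; apply C→D and equate their D entries.
Rows 1 and 3 agree on C; apply C→D and equate their D entries.
Rows 1 and 4 agree on C; apply C→D and equate their D entries.
Rows 1 and 2 agree on A, B, C; apply A, B, C→D, E and equate their D, E entries.
Rows 1 and 3 agree on F; apply F→B and equate their B entries.
Rows 1 and 3 agree on A, B, C; apply A, B, C→D, E and equate their D, E entries.
No row becomes fully distinguished — the join is lossy.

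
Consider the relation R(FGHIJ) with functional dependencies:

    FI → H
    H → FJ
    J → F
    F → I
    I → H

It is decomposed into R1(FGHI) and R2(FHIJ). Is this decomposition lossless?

Yes

Common attributes: R1 ∩ R2 = {FHI}.
Closure of {FHI}: H → FJ applies, adding J. So (FHI)⁺ = {FHIJ}.
This closure contains every attribute of R2, so R1 ∩ R2 → R2. The join is lossless.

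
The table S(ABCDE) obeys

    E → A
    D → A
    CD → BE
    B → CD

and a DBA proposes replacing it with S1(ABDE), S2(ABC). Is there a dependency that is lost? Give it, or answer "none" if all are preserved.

Check CD → BE: no single fragment contains all of {BCDE}, and the restricted closure of {CD} across the fragments never reaches {BE}.
E → A is preserved.
D → A is preserved.
B → CD is preserved.

CD → BE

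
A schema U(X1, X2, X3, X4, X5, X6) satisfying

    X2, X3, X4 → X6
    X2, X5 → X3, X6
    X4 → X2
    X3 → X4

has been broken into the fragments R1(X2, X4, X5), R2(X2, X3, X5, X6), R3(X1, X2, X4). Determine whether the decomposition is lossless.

No

Chase test. Columns are X1, X2, X3, X4, X5, X6; row i has aⱼ where attribute j ∈ Ri, else bᵢⱼ.
Initial tableau (one row per fragment):
  row 1: b11 a2 b13 a4 a5 b16
  row 2: b21 a2 a3 b24 a5 a6
  row 3: a1 a2 b33 a4 b35 b36
Rows 1 and 2 agree on X2, X5; apply X2, X5→X3, X6 and equate their X3, X6 entries.
Rows 1 and 2 agree on X3; apply X3→X4 and equate their X4 entries.
No row becomes fully distinguished — the join is lossy.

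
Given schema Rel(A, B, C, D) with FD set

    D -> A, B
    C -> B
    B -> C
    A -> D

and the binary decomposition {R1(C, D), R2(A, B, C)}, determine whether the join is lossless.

Common attributes: R1 ∩ R2 = {C}.
Closure of {C}: C → B applies, adding B. So (C)⁺ = {B, C}.
The closure contains neither all of R1 = {C, D} nor all of R2 = {A, B, C}, so the common attributes are not a superkey of either fragment. The join is lossy.

No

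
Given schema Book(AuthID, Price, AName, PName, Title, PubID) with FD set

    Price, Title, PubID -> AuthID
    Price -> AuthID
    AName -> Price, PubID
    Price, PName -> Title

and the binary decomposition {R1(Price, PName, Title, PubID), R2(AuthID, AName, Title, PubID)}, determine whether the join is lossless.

Common attributes: R1 ∩ R2 = {Title, PubID}.
No dependency enlarges {Title, PubID}, so (Title, PubID)⁺ = {Title, PubID}.
The closure contains neither all of R1 = {Price, PName, Title, PubID} nor all of R2 = {AuthID, AName, Title, PubID}, so the common attributes are not a superkey of either fragment. The join is lossy.

No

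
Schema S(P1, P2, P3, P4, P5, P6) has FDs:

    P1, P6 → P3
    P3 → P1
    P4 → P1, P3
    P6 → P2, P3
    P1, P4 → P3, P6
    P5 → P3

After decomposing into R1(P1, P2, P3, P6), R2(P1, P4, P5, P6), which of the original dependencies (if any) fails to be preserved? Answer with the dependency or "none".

Check P5 → P3: no single fragment contains all of {P3, P5}, and the restricted closure of {P5} across the fragments never reaches {P3}.
P1, P6 → P3 is preserved.
P3 → P1 is preserved.
P4 → P1, P3 is preserved.
P6 → P2, P3 is preserved.
P1, P4 → P3, P6 is preserved.

P5 → P3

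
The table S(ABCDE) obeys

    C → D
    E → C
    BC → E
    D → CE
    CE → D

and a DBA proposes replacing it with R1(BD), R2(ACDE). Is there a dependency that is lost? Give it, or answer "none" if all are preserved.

C → D lies within R2.
E → C lies within R2.
BC → E: restricted closure across fragments reaches E.
D → CE lies within R2.
CE → D lies within R2.
Every dependency is enforceable on the fragments, so the decomposition is dependency-preserving.

none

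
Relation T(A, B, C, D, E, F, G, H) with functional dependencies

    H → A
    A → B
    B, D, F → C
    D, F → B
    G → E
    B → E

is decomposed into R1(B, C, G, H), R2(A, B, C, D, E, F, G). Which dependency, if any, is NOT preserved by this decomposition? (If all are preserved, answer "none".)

H → A

Check H → A: no single fragment contains all of {A, H}, and the restricted closure of {H} across the fragments never reaches {A}.
A → B is preserved.
B, D, F → C is preserved.
D, F → B is preserved.
G → E is preserved.
B → E is preserved.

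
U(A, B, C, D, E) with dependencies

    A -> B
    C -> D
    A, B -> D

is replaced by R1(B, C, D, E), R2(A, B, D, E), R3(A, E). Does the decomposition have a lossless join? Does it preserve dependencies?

Lossless test (chase): Rows 2 and 3 agree on A; apply A→B and equate their B entries. Rows 2 and 3 agree on A, B; apply A, B→D and equate their D entries. No row becomes fully distinguished — the join is lossy.
Dependency preservation: every FD's attributes lie within a single fragment, so each can be enforced locally — preserved.

lossy but dependency-preserving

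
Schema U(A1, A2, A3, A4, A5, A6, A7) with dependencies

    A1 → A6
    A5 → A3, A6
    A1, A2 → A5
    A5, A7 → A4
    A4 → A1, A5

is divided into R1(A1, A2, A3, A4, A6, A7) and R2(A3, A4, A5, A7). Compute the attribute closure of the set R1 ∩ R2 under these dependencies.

R1 ∩ R2 = {A3, A4, A7}.
A4 → A1, A5 applies, adding A1, A5
A1 → A6 applies, adding A6
Closure: {A1, A3, A4, A5, A6, A7}.

A1, A3, A4, A5, A6, A7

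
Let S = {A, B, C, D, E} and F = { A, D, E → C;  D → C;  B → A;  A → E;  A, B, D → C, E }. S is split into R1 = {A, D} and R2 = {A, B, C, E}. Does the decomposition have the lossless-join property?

Common attributes: R1 ∩ R2 = {A}.
Closure of {A}: A → E applies, adding E. So (A)⁺ = {A, E}.
The closure contains neither all of R1 = {A, D} nor all of R2 = {A, B, C, E}, so the common attributes are not a superkey of either fragment. The join is lossy.

No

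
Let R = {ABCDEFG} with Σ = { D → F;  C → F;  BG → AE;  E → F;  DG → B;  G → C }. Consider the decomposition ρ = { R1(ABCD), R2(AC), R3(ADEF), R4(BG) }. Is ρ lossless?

No

Chase test. Columns are ABCDEFG; row i has aⱼ where attribute j ∈ Ri, else bᵢⱼ.
Initial tableau (one row per fragment):
  row 1: a1 a2 a3 a4 b15 b16 b17
  row 2: a1 b22 a3 b24 b25 b26 b27
  row 3: a1 b32 b33 a4 a5 a6 b37
  row 4: b41 a2 b43 b44 b45 b46 a7
Rows 1 and 3 agree on D; apply D→F and equate their F entries.
Rows 1 and 2 agree on C; apply C→F and equate their F entries.
No row becomes fully distinguished — the join is lossy.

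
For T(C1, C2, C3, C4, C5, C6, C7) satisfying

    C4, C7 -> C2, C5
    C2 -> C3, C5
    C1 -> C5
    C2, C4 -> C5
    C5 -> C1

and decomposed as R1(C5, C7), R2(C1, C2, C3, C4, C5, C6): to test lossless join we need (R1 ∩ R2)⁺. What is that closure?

C1, C5

R1 ∩ R2 = {C5}.
C5 → C1 applies, adding C1
Closure: {C1, C5}.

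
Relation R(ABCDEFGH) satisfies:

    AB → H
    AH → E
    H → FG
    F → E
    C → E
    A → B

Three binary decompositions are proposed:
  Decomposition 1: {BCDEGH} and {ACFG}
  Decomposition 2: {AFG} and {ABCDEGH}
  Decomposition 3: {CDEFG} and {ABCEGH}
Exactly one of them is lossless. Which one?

Decomposition 2

Decomposition 1: common = {CG}, closure = {CEG} → lossy.
Decomposition 2: common = {AG}, closure = {ABEFGH} → lossless.
Decomposition 3: common = {CEG}, closure = {CEG} → lossy.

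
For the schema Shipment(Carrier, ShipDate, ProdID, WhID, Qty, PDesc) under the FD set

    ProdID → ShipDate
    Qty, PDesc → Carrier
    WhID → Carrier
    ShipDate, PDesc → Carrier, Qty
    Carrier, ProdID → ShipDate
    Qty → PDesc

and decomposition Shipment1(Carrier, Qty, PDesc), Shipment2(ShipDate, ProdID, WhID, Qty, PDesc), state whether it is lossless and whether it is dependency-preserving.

Lossless test: (Qty, PDesc)⁺ = {Carrier, Qty, PDesc}, which contains all of one fragment — lossless.
Dependency preservation: the restricted closure of {WhID} across the fragments never reaches {Carrier}, so WhID → Carrier cannot be enforced without a join — not preserved.

lossless but not dependency-preserving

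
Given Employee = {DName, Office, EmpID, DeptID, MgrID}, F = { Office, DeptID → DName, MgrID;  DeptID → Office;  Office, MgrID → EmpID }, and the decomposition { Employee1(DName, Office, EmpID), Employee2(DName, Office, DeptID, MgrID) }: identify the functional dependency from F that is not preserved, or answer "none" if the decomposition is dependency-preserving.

Office, MgrID → EmpID

Check Office, MgrID → EmpID: no single fragment contains all of {Office, EmpID, MgrID}, and the restricted closure of {Office, MgrID} across the fragments never reaches {EmpID}.
Office, DeptID → DName, MgrID is preserved.
DeptID → Office is preserved.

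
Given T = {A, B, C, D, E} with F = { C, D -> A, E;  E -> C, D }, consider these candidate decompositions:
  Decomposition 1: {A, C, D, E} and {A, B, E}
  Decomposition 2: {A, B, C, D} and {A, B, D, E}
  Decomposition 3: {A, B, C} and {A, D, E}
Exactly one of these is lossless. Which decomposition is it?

Decomposition 1: common = {A, E}, closure = {A, C, D, E} → lossless.
Decomposition 2: common = {A, B, D}, closure = {A, B, D} → lossy.
Decomposition 3: common = {A}, closure = {A} → lossy.

Decomposition 1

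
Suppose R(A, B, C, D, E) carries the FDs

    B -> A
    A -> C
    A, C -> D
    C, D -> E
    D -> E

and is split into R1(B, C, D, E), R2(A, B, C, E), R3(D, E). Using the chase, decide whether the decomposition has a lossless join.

Yes

Chase test. Columns are A, B, C, D, E; row i has aⱼ where attribute j ∈ Ri, else bᵢⱼ.
Initial tableau (one row per fragment):
  row 1: b11 a2 a3 a4 a5
  row 2: a1 a2 a3 b24 a5
  row 3: b31 b32 b33 a4 a5
Rows 1 and 2 agree on B; apply B→A and equate their A entries.
Rows 1 and 2 agree on A, C; apply A, C→D and equate their D entries.
Row 1 is now all distinguished symbols — the join is lossless.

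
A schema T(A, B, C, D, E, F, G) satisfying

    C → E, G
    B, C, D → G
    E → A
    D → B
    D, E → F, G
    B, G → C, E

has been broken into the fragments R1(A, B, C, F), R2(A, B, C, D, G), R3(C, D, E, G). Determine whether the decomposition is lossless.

No

Chase test. Columns are A, B, C, D, E, F, G; row i has aⱼ where attribute j ∈ Ri, else bᵢⱼ.
Initial tableau (one row per fragment):
  row 1: a1 a2 a3 b14 b15 a6 b17
  row 2: a1 a2 a3 a4 b25 b26 a7
  row 3: b31 b32 a3 a4 a5 b36 a7
Rows 1 and 2 agree on C; apply C→E, G and equate their E, G entries.
Rows 1 and 3 agree on C; apply C→E, G and equate their E, G entries.
Rows 1 and 3 agree on E; apply E→A and equate their A entries.
Rows 2 and 3 agree on D; apply D→B and equate their B entries.
Rows 2 and 3 agree on D, E; apply D, E→F, G and equate their F, G entries.
No row becomes fully distinguished — the join is lossy.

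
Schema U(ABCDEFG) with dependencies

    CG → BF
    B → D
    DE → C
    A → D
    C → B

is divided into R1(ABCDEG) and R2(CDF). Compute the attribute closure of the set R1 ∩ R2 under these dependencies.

BCD

R1 ∩ R2 = {CD}.
C → B applies, adding B
Closure: {BCD}.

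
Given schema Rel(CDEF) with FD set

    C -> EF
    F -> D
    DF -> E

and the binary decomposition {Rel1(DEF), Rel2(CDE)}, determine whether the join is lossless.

Common attributes: Rel1 ∩ Rel2 = {DE}.
No dependency enlarges {DE}, so (DE)⁺ = {DE}.
The closure contains neither all of Rel1 = {DEF} nor all of Rel2 = {CDE}, so the common attributes are not a superkey of either fragment. The join is lossy.

No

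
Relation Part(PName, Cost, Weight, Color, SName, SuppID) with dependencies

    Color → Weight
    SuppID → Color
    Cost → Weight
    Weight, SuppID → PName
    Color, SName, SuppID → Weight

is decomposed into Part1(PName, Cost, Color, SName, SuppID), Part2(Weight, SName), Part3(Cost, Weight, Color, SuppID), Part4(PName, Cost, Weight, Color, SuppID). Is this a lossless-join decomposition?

Chase test. Columns are PName, Cost, Weight, Color, SName, SuppID; row i has aⱼ where attribute j ∈ Parti, else bᵢⱼ.
Initial tableau (one row per fragment):
  row 1: a1 a2 b13 a4 a5 a6
  row 2: b21 b22 a3 b24 a5 b26
  row 3: b31 a2 a3 a4 b35 a6
  row 4: a1 a2 a3 a4 b45 a6
Rows 1 and 3 agree on Color; apply Color→Weight and equate their Weight entries.
Rows 1 and 3 agree on Weight, SuppID; apply Weight, SuppID→PName and equate their PName entries.
Row 1 is now all distinguished symbols — the join is lossless.

Yes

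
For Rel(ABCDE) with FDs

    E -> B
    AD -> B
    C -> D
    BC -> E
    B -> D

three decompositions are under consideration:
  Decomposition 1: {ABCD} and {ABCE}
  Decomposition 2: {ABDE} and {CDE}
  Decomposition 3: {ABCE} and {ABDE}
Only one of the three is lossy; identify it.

Decomposition 1: common = {ABC}, closure = {ABCDE} → lossless.
Decomposition 2: common = {DE}, closure = {BDE} → lossy.
Decomposition 3: common = {ABE}, closure = {ABDE} → lossless.

Decomposition 2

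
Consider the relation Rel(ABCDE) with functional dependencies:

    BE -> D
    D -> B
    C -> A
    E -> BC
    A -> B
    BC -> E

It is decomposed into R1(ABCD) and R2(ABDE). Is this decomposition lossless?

No

Common attributes: R1 ∩ R2 = {ABD}.
No dependency enlarges {ABD}, so (ABD)⁺ = {ABD}.
The closure contains neither all of R1 = {ABCD} nor all of R2 = {ABDE}, so the common attributes are not a superkey of either fragment. The join is lossy.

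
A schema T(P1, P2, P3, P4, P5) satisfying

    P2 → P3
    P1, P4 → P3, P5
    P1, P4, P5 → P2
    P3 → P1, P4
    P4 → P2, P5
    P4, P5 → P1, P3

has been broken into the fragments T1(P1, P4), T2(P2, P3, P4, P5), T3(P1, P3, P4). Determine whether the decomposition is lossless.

Yes

Chase test. Columns are P1, P2, P3, P4, P5; row i has aⱼ where attribute j ∈ Ti, else bᵢⱼ.
Initial tableau (one row per fragment):
  row 1: a1 b12 b13 a4 b15
  row 2: b21 a2 a3 a4 a5
  row 3: a1 b32 a3 a4 b35
Rows 1 and 3 agree on P1, P4; apply P1, P4→P3, P5 and equate their P3, P5 entries.
Rows 1 and 3 agree on P1, P4, P5; apply P1, P4, P5→P2 and equate their P2 entries.
Rows 1 and 2 agree on P3; apply P3→P1, P4 and equate their P1, P4 entries.
Rows 1 and 2 agree on P4; apply P4→P2, P5 and equate their P2, P5 entries.
Row 1 is now all distinguished symbols — the join is lossless.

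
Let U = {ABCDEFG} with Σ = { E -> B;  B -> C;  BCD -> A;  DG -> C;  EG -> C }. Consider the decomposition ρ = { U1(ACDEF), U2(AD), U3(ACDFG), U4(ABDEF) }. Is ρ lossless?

No

Chase test. Columns are ABCDEFG; row i has aⱼ where attribute j ∈ Ui, else bᵢⱼ.
Initial tableau (one row per fragment):
  row 1: a1 b12 a3 a4 a5 a6 b17
  row 2: a1 b22 b23 a4 b25 b26 b27
  row 3: a1 b32 a3 a4 b35 a6 a7
  row 4: a1 a2 b43 a4 a5 a6 b47
Rows 1 and 4 agree on E; apply E→B and equate their B entries.
Rows 1 and 4 agree on B; apply B→C and equate their C entries.
No row becomes fully distinguished — the join is lossy.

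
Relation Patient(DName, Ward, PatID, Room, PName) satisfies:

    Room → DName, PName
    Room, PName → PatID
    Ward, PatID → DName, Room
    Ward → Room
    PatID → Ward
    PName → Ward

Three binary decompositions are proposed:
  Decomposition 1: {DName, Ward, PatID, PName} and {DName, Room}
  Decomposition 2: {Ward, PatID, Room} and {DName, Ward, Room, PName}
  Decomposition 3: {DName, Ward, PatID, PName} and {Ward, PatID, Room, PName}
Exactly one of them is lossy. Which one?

Decomposition 1: common = {DName}, closure = {DName} → lossy.
Decomposition 2: common = {Ward, Room}, closure = {DName, Ward, PatID, Room, PName} → lossless.
Decomposition 3: common = {Ward, PatID, PName}, closure = {DName, Ward, PatID, Room, PName} → lossless.

Decomposition 1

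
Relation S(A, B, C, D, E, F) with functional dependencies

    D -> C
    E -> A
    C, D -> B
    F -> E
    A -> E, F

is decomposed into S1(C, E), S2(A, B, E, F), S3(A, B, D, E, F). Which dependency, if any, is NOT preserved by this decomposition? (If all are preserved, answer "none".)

Check D → C: no single fragment contains all of {C, D}, and the restricted closure of {D} across the fragments never reaches {C}.
E → A is preserved.
C, D → B is preserved.
F → E is preserved.
A → E, F is preserved.

D -> C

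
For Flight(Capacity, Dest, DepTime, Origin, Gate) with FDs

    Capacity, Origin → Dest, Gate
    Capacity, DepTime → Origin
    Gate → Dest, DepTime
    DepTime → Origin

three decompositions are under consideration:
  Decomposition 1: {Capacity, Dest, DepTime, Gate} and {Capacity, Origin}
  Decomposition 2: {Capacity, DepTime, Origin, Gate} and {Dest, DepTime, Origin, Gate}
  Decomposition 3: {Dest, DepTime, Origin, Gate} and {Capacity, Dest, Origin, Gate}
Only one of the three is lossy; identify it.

Decomposition 1

Decomposition 1: common = {Capacity}, closure = {Capacity} → lossy.
Decomposition 2: common = {DepTime, Origin, Gate}, closure = {Dest, DepTime, Origin, Gate} → lossless.
Decomposition 3: common = {Dest, Origin, Gate}, closure = {Dest, DepTime, Origin, Gate} → lossless.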